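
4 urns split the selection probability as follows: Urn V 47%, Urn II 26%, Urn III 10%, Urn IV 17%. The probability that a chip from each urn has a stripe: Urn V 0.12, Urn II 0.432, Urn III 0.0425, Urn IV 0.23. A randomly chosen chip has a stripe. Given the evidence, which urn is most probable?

Unnormalized posteriors (prior × likelihood):
  Urn V: 0.47 × 0.12 = 0.0564
  Urn II: 0.26 × 0.432 = 0.11232
  Urn III: 0.1 × 0.0425 = 0.00425
  Urn IV: 0.17 × 0.23 = 0.0391
Normalizing constant = 0.21207.
Largest term belongs to Urn II, so Urn II is most probable.

Urn II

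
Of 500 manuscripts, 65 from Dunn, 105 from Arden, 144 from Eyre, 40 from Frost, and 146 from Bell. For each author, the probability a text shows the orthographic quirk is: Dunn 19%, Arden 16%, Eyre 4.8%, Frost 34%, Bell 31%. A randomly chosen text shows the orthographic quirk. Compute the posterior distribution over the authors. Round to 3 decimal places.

Compute prior × likelihood for every hypothesis:
  Dunn: 0.13 × 0.19 = 0.0247
  Arden: 0.21 × 0.16 = 0.0336
  Eyre: 0.288 × 0.048 = 0.013824
  Frost: 0.08 × 0.34 = 0.0272
  Bell: 0.292 × 0.31 = 0.09052
Normalizing constant = 0.189844.
P(Dunn | quirk) = 0.0247/0.189844 ≈ 0.130
P(Arden | quirk) = 0.0336/0.189844 ≈ 0.177
P(Eyre | quirk) = 0.013824/0.189844 ≈ 0.073
P(Frost | quirk) = 0.0272/0.189844 ≈ 0.143
P(Bell | quirk) = 0.09052/0.189844 ≈ 0.477

Dunn 0.130, Arden 0.177, Eyre 0.073, Frost 0.143, Bell 0.477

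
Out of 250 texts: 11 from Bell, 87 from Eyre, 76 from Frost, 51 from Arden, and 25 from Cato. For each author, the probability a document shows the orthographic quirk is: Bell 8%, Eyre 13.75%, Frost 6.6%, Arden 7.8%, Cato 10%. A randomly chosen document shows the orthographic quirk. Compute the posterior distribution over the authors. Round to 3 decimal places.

Bell 0.036, Eyre 0.492, Frost 0.206, Arden 0.163, Cato 0.103

Prior × likelihood for each hypothesis:
  Bell: 0.044 × 0.08 = 0.00352
  Eyre: 0.348 × 0.1375 = 0.04785
  Frost: 0.304 × 0.066 = 0.020064
  Arden: 0.204 × 0.078 = 0.015912
  Cato: 0.1 × 0.1 = 0.01
Normalizing constant = 0.097346.
P(Bell | quirk) = 0.00352/0.097346 ≈ 0.036
P(Eyre | quirk) = 0.04785/0.097346 ≈ 0.492
P(Frost | quirk) = 0.020064/0.097346 ≈ 0.206
P(Arden | quirk) = 0.015912/0.097346 ≈ 0.163
P(Cato | quirk) = 0.01/0.097346 ≈ 0.103
(Check: 0.036+0.492+0.206+0.163+0.103 = 1.000.)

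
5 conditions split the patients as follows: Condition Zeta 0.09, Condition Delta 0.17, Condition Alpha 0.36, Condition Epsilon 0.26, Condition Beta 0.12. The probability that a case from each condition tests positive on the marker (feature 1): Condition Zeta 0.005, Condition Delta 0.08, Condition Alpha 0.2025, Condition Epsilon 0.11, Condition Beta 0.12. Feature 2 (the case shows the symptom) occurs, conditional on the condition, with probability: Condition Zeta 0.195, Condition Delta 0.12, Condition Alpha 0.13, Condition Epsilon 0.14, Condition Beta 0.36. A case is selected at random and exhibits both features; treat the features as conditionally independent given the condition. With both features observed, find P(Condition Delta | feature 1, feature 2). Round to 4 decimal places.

Compute prior × likelihood for every hypothesis:
  Condition Zeta: 0.09 × 0.005 × 0.195 = 0.00008775
  Condition Delta: 0.17 × 0.08 × 0.12 = 0.001632
  Condition Alpha: 0.36 × 0.2025 × 0.13 = 0.009477
  Condition Epsilon: 0.26 × 0.11 × 0.14 = 0.004004
  Condition Beta: 0.12 × 0.12 × 0.36 = 0.005184
Normalizing constant = 0.02038475.
P(Condition Delta | evidence) = 0.001632 / 0.02038475 ≈ 0.0801.

0.0801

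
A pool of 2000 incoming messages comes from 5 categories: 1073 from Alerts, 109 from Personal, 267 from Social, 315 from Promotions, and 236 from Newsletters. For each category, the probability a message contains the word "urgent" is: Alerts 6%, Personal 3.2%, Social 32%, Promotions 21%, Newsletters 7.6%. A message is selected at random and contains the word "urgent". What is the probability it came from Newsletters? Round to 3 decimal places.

0.076

Compute prior × likelihood for every hypothesis:
  Alerts: 0.5365 × 0.06 = 0.03219
  Personal: 0.0545 × 0.032 = 0.001744
  Social: 0.1335 × 0.32 = 0.04272
  Promotions: 0.1575 × 0.21 = 0.033075
  Newsletters: 0.118 × 0.076 = 0.008968
Sum = 0.118697.
P(Newsletters | evidence) = 0.008968 / 0.118697 ≈ 0.076.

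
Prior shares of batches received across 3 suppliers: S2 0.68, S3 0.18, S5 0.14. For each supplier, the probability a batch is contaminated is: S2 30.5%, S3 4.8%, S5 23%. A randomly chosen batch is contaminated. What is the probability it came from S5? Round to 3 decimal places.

Unnormalized posteriors (prior × likelihood):
  S2: 0.68 × 0.305 = 0.2074
  S3: 0.18 × 0.048 = 0.00864
  S5: 0.14 × 0.23 = 0.0322
Total = 0.24824.
P(S5 | evidence) = 0.0322 / 0.24824 ≈ 0.130.

0.130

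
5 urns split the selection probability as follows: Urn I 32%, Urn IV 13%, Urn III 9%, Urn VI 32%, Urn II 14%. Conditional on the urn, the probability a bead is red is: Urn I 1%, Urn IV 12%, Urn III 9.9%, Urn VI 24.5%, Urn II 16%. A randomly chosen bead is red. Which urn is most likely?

Prior × likelihood for each hypothesis:
  Urn I: 0.32 × 0.01 = 0.0032
  Urn IV: 0.13 × 0.12 = 0.0156
  Urn III: 0.09 × 0.099 = 0.00891
  Urn VI: 0.32 × 0.245 = 0.0784
  Urn II: 0.14 × 0.16 = 0.0224
Normalizing constant = 0.12851.
Largest term belongs to Urn VI, so Urn VI is most probable.

Urn VI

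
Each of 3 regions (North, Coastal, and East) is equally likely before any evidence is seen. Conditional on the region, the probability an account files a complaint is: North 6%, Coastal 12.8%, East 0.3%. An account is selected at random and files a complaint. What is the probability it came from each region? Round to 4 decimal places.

With a uniform prior (1/3 each), posterior ∝ likelihood:
  North: 0.06
  Coastal: 0.128
  East: 0.003
Total = 0.191.
P(North | complaint) = 0.06/0.191 ≈ 0.3141
P(Coastal | complaint) = 0.128/0.191 ≈ 0.6702
P(East | complaint) = 0.003/0.191 ≈ 0.0157

North 0.3141, Coastal 0.6702, East 0.0157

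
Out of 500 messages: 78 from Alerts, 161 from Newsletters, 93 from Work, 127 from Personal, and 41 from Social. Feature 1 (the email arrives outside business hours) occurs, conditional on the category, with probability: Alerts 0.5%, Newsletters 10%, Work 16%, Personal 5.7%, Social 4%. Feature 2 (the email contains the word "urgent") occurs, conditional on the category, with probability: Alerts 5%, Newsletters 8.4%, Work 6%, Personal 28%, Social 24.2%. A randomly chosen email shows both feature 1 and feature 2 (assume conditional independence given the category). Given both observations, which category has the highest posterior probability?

Compute prior × likelihood for every hypothesis:
  Alerts: 0.156 × 0.005 × 0.05 = 0.000039
  Newsletters: 0.322 × 0.1 × 0.084 = 0.0027048
  Work: 0.186 × 0.16 × 0.06 = 0.0017856
  Personal: 0.254 × 0.057 × 0.28 = 0.00405384
  Social: 0.082 × 0.04 × 0.242 = 0.00079376
Sum = 0.009377.
Largest term belongs to Personal, so Personal is most probable.

Personal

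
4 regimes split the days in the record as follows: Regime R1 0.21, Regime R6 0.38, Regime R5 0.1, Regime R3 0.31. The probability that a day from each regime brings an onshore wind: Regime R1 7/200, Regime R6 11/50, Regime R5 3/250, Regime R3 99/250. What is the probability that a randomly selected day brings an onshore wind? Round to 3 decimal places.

0.215

By Bayes' rule, posterior ∝ prior × likelihood:
  Regime R1: 0.21 × 0.035 = 0.00735
  Regime R6: 0.38 × 0.22 = 0.0836
  Regime R5: 0.1 × 0.012 = 0.0012
  Regime R3: 0.31 × 0.396 = 0.12276
P(onshore) = 0.00735 + 0.0836 + 0.0012 + 0.12276 = 0.21491 → 0.215.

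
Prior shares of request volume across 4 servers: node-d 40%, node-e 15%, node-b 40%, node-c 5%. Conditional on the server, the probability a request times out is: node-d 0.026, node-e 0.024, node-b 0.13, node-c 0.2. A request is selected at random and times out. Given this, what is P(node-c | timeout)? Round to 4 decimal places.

Unnormalized posteriors (prior × likelihood):
  node-d: 0.4 × 0.026 = 0.0104
  node-e: 0.15 × 0.024 = 0.0036
  node-b: 0.4 × 0.13 = 0.052
  node-c: 0.05 × 0.2 = 0.01
Total = 0.076.
P(node-c | evidence) = 0.01 / 0.076 ≈ 0.1316.

0.1316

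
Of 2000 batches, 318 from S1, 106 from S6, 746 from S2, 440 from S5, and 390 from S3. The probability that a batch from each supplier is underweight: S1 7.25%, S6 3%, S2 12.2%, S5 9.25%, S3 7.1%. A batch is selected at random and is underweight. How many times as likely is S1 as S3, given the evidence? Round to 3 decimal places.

0.833

Prior × likelihood for each hypothesis:
  S1: 0.159 × 0.0725 = 0.0115275
  S6: 0.053 × 0.03 = 0.00159
  S2: 0.373 × 0.122 = 0.045506
  S5: 0.22 × 0.0925 = 0.02035
  S3: 0.195 × 0.071 = 0.013845
Normalizing constant = 0.0928185.
The ratio is 0.0115275 / 0.013845 (the normalizer cancels) = 0.833.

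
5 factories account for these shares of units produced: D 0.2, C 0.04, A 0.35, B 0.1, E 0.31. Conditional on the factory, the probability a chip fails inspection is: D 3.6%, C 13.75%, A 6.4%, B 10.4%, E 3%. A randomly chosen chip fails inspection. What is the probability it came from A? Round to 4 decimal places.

Prior × likelihood for each hypothesis:
  D: 0.2 × 0.036 = 0.0072
  C: 0.04 × 0.1375 = 0.0055
  A: 0.35 × 0.064 = 0.0224
  B: 0.1 × 0.104 = 0.0104
  E: 0.31 × 0.03 = 0.0093
Total = 0.0548.
P(A | evidence) = 0.0224 / 0.0548 ≈ 0.4088.

0.4088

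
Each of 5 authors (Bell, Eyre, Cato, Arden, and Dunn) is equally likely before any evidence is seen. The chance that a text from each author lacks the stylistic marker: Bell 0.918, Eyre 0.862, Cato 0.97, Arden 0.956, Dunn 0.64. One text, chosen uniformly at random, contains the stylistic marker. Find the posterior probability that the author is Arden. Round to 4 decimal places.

Taking complements, P(marker | each) = Bell 0.082, Eyre 0.138, Cato 0.03, Arden 0.044, Dunn 0.36.
With a uniform prior (1/5 each), posterior ∝ likelihood:
  Bell: 0.082
  Eyre: 0.138
  Cato: 0.03
  Arden: 0.044
  Dunn: 0.36
Total = 0.654.
P(Arden | evidence) = 0.044 / 0.654 ≈ 0.0673.

0.0673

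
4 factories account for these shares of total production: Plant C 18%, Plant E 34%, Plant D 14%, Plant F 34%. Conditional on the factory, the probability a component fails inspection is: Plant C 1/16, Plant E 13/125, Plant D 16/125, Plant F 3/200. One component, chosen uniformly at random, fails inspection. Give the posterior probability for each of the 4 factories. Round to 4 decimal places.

Plant C 0.1616, Plant E 0.5078, Plant D 0.2574, Plant F 0.0732

By Bayes' rule, posterior ∝ prior × likelihood:
  Plant C: 0.18 × 0.0625 = 0.01125
  Plant E: 0.34 × 0.104 = 0.03536
  Plant D: 0.14 × 0.128 = 0.01792
  Plant F: 0.34 × 0.015 = 0.0051
Total = 0.06963.
P(Plant C | nonconforming) = 0.01125/0.06963 ≈ 0.1616
P(Plant E | nonconforming) = 0.03536/0.06963 ≈ 0.5078
P(Plant D | nonconforming) = 0.01792/0.06963 ≈ 0.2574
P(Plant F | nonconforming) = 0.0051/0.06963 ≈ 0.0732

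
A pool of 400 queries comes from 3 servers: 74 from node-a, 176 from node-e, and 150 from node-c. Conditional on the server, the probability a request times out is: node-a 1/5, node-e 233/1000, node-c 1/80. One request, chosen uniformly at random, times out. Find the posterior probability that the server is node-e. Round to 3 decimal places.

By Bayes' rule, posterior ∝ prior × likelihood:
  node-a: 0.185 × 0.2 = 0.037
  node-e: 0.44 × 0.233 = 0.10252
  node-c: 0.375 × 0.0125 = 0.0046875
Total = 0.1442075.
P(node-e | evidence) = 0.10252 / 0.1442075 ≈ 0.711.

0.711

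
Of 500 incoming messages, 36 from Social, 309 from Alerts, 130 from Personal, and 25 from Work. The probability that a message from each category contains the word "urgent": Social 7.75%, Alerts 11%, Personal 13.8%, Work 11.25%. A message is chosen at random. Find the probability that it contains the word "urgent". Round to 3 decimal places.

0.115

Compute prior × likelihood for every hypothesis:
  Social: 0.072 × 0.0775 = 0.00558
  Alerts: 0.618 × 0.11 = 0.06798
  Personal: 0.26 × 0.138 = 0.03588
  Work: 0.05 × 0.1125 = 0.005625
P(urgent-flag) = 0.00558 + 0.06798 + 0.03588 + 0.005625 = 0.115065 → 0.115.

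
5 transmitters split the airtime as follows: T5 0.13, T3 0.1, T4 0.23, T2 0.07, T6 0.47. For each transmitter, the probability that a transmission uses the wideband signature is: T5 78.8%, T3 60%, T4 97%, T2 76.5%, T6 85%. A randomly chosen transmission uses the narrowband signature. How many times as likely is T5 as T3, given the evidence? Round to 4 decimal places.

Taking complements, P(narrowband | each) = T5 0.212, T3 0.4, T4 0.03, T2 0.235, T6 0.15.
Prior × likelihood for each hypothesis:
  T5: 0.13 × 0.212 = 0.02756
  T3: 0.1 × 0.4 = 0.04
  T4: 0.23 × 0.03 = 0.0069
  T2: 0.07 × 0.235 = 0.01645
  T6: 0.47 × 0.15 = 0.0705
Sum = 0.16141.
The ratio is 0.02756 / 0.04 (the normalizer cancels) = 0.6890.

0.6890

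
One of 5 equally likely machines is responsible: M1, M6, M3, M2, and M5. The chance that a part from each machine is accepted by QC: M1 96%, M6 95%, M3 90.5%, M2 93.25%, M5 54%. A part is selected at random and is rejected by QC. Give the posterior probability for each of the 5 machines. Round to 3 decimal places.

M1 0.056, M6 0.070, M3 0.133, M2 0.095, M5 0.646

Taking complements, P(rejected | each) = M1 0.04, M6 0.05, M3 0.095, M2 0.0675, M5 0.46.
With a uniform prior (1/5 each), posterior ∝ likelihood:
  M1: 0.04
  M6: 0.05
  M3: 0.095
  M2: 0.0675
  M5: 0.46
Total = 0.7125.
P(M1 | rejected) = 0.04/0.7125 ≈ 0.056
P(M6 | rejected) = 0.05/0.7125 ≈ 0.070
P(M3 | rejected) = 0.095/0.7125 ≈ 0.133
P(M2 | rejected) = 0.0675/0.7125 ≈ 0.095
P(M5 | rejected) = 0.46/0.7125 ≈ 0.646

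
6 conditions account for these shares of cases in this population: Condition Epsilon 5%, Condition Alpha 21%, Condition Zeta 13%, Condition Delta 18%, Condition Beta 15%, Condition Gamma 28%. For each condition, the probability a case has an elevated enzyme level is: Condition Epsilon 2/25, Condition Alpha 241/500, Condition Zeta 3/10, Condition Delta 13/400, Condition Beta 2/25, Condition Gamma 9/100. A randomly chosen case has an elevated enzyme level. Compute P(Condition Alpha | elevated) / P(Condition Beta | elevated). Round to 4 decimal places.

Unnormalized posteriors (prior × likelihood):
  Condition Epsilon: 0.05 × 0.08 = 0.004
  Condition Alpha: 0.21 × 0.482 = 0.10122
  Condition Zeta: 0.13 × 0.3 = 0.039
  Condition Delta: 0.18 × 0.0325 = 0.00585
  Condition Beta: 0.15 × 0.08 = 0.012
  Condition Gamma: 0.28 × 0.09 = 0.0252
Sum = 0.18727.
The ratio is 0.10122 / 0.012 (the normalizer cancels) = 8.4350.

8.4350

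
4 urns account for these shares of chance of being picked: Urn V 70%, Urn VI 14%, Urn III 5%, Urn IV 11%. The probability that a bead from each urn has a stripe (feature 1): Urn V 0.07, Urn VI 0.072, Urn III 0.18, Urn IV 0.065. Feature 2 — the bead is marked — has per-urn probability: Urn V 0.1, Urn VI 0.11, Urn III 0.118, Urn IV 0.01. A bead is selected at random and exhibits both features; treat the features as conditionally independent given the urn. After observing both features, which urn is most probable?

Urn V

Unnormalized posteriors (prior × likelihood):
  Urn V: 0.7 × 0.07 × 0.1 = 0.0049
  Urn VI: 0.14 × 0.072 × 0.11 = 0.0011088
  Urn III: 0.05 × 0.18 × 0.118 = 0.001062
  Urn IV: 0.11 × 0.065 × 0.01 = 0.0000715
Total = 0.0071423.
Largest term belongs to Urn V, so Urn V is most probable.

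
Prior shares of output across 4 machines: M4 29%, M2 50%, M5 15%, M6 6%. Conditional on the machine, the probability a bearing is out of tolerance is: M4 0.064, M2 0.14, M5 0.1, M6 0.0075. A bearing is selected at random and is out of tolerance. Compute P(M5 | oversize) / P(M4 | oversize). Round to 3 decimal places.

By Bayes' rule, posterior ∝ prior × likelihood:
  M4: 0.29 × 0.064 = 0.01856
  M2: 0.5 × 0.14 = 0.07
  M5: 0.15 × 0.1 = 0.015
  M6: 0.06 × 0.0075 = 0.00045
Total = 0.10401.
The ratio is 0.015 / 0.01856 (the normalizer cancels) = 0.808.

0.808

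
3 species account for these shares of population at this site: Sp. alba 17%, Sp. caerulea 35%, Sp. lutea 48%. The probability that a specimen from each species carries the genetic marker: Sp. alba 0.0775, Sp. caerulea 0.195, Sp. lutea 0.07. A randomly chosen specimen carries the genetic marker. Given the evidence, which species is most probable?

Sp. caerulea

Compute prior × likelihood for every hypothesis:
  Sp. alba: 0.17 × 0.0775 = 0.013175
  Sp. caerulea: 0.35 × 0.195 = 0.06825
  Sp. lutea: 0.48 × 0.07 = 0.0336
Sum = 0.115025.
Largest term belongs to Sp. caerulea, so Sp. caerulea is most probable.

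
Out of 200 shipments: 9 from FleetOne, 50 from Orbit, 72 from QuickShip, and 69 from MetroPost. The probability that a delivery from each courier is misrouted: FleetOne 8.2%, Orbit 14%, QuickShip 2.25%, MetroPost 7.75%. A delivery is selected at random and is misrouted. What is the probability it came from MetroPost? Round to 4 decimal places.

0.3636

By Bayes' rule, posterior ∝ prior × likelihood:
  FleetOne: 0.045 × 0.082 = 0.00369
  Orbit: 0.25 × 0.14 = 0.035
  QuickShip: 0.36 × 0.0225 = 0.0081
  MetroPost: 0.345 × 0.0775 = 0.0267375
Total = 0.0735275.
P(MetroPost | evidence) = 0.0267375 / 0.0735275 ≈ 0.3636.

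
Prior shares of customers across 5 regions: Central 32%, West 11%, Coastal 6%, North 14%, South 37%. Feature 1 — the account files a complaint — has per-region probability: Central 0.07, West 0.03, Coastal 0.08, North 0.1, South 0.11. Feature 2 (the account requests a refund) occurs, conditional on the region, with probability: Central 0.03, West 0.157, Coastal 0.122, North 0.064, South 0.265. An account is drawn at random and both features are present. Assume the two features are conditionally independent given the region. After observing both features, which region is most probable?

Compute prior × likelihood for every hypothesis:
  Central: 0.32 × 0.07 × 0.03 = 0.000672
  West: 0.11 × 0.03 × 0.157 = 0.0005181
  Coastal: 0.06 × 0.08 × 0.122 = 0.0005856
  North: 0.14 × 0.1 × 0.064 = 0.000896
  South: 0.37 × 0.11 × 0.265 = 0.0107855
Sum = 0.0134572.
Largest term belongs to South, so South is most probable.

South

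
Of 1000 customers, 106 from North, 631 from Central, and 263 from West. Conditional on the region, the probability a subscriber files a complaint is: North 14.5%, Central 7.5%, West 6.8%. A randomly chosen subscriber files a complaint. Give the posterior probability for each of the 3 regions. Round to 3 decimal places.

North 0.191, Central 0.587, West 0.222

Compute prior × likelihood for every hypothesis:
  North: 0.106 × 0.145 = 0.01537
  Central: 0.631 × 0.075 = 0.047325
  West: 0.263 × 0.068 = 0.017884
Normalizing constant = 0.080579.
P(North | complaint) = 0.01537/0.080579 ≈ 0.191
P(Central | complaint) = 0.047325/0.080579 ≈ 0.587
P(West | complaint) = 0.017884/0.080579 ≈ 0.222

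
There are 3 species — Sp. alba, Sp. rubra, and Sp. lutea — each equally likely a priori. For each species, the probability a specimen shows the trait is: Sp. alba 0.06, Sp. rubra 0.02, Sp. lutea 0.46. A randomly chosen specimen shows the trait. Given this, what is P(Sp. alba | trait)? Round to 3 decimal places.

Since the prior is uniform, the posterior is proportional to the likelihood:
  Sp. alba: 0.06
  Sp. rubra: 0.02
  Sp. lutea: 0.46
Total = 0.54.
P(Sp. alba | evidence) = 0.06 / 0.54 ≈ 0.111.

0.111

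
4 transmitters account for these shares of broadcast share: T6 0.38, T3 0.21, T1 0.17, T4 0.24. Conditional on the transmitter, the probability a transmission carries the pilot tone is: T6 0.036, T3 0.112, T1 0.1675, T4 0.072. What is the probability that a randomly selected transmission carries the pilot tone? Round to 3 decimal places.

Unnormalized posteriors (prior × likelihood):
  T6: 0.38 × 0.036 = 0.01368
  T3: 0.21 × 0.112 = 0.02352
  T1: 0.17 × 0.1675 = 0.028475
  T4: 0.24 × 0.072 = 0.01728
P(pilot) = 0.01368 + 0.02352 + 0.028475 + 0.01728 = 0.082955 → 0.083.

0.083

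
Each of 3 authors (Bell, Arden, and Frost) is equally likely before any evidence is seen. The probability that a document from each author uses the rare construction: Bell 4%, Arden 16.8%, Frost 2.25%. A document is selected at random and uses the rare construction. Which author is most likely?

Since the prior is uniform, the posterior is proportional to the likelihood:
  Bell: 0.04
  Arden: 0.168
  Frost: 0.0225
Total = 0.2305.
Largest term belongs to Arden, so Arden is most probable.

Arden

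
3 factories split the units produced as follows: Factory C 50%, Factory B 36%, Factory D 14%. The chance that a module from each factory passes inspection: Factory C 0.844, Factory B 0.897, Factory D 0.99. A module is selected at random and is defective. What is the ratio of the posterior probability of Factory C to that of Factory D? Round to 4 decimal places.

Taking complements, P(defective | each) = Factory C 0.156, Factory B 0.103, Factory D 0.01.
Prior × likelihood for each hypothesis:
  Factory C: 0.5 × 0.156 = 0.078
  Factory B: 0.36 × 0.103 = 0.03708
  Factory D: 0.14 × 0.01 = 0.0014
Total = 0.11648.
The ratio is 0.078 / 0.0014 (the normalizer cancels) = 55.7143.

55.7143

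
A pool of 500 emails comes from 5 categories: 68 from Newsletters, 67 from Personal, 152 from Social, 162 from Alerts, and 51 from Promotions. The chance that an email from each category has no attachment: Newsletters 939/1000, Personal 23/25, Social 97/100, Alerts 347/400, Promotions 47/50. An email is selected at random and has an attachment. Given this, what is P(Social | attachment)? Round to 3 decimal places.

0.118

Taking complements, P(attachment | each) = Newsletters 0.061, Personal 0.08, Social 0.03, Alerts 0.1325, Promotions 0.06.
Unnormalized posteriors (prior × likelihood):
  Newsletters: 0.136 × 0.061 = 0.008296
  Personal: 0.134 × 0.08 = 0.01072
  Social: 0.304 × 0.03 = 0.00912
  Alerts: 0.324 × 0.1325 = 0.04293
  Promotions: 0.102 × 0.06 = 0.00612
Normalizing constant = 0.077186.
P(Social | evidence) = 0.00912 / 0.077186 ≈ 0.118.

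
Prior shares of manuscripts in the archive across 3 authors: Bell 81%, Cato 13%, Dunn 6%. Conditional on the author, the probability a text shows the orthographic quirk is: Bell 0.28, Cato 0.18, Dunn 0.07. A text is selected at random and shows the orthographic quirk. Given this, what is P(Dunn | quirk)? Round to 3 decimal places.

0.017

Compute prior × likelihood for every hypothesis:
  Bell: 0.81 × 0.28 = 0.2268
  Cato: 0.13 × 0.18 = 0.0234
  Dunn: 0.06 × 0.07 = 0.0042
Normalizing constant = 0.2544.
P(Dunn | evidence) = 0.0042 / 0.2544 ≈ 0.017.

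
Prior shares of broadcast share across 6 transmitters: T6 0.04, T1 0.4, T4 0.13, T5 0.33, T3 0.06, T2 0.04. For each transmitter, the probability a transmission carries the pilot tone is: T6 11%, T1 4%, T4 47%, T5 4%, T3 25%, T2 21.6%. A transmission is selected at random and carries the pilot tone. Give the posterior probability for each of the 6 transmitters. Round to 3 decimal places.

T6 0.037, T1 0.135, T4 0.516, T5 0.112, T3 0.127, T2 0.073

Prior × likelihood for each hypothesis:
  T6: 0.04 × 0.11 = 0.0044
  T1: 0.4 × 0.04 = 0.016
  T4: 0.13 × 0.47 = 0.0611
  T5: 0.33 × 0.04 = 0.0132
  T3: 0.06 × 0.25 = 0.015
  T2: 0.04 × 0.216 = 0.00864
Normalizing constant = 0.11834.
P(T6 | pilot) = 0.0044/0.11834 ≈ 0.037
P(T1 | pilot) = 0.016/0.11834 ≈ 0.135
P(T4 | pilot) = 0.0611/0.11834 ≈ 0.516
P(T5 | pilot) = 0.0132/0.11834 ≈ 0.112
P(T3 | pilot) = 0.015/0.11834 ≈ 0.127
P(T2 | pilot) = 0.00864/0.11834 ≈ 0.073
(Check: 0.037+0.135+0.516+0.112+0.127+0.073 = 1.000.)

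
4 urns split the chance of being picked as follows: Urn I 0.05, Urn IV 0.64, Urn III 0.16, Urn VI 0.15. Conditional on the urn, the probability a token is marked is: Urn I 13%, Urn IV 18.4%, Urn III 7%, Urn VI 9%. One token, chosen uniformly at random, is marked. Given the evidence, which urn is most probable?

Compute prior × likelihood for every hypothesis:
  Urn I: 0.05 × 0.13 = 0.0065
  Urn IV: 0.64 × 0.184 = 0.11776
  Urn III: 0.16 × 0.07 = 0.0112
  Urn VI: 0.15 × 0.09 = 0.0135
Sum = 0.14896.
Largest term belongs to Urn IV, so Urn IV is most probable.

Urn IV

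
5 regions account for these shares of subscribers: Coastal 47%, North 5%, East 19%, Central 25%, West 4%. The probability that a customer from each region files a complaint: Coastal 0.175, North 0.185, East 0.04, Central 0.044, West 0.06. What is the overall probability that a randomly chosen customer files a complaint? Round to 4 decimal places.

Unnormalized posteriors (prior × likelihood):
  Coastal: 0.47 × 0.175 = 0.08225
  North: 0.05 × 0.185 = 0.00925
  East: 0.19 × 0.04 = 0.0076
  Central: 0.25 × 0.044 = 0.011
  West: 0.04 × 0.06 = 0.0024
P(complaint) = 0.08225 + 0.00925 + 0.0076 + 0.011 + 0.0024 = 0.1125 → 0.1125.

0.1125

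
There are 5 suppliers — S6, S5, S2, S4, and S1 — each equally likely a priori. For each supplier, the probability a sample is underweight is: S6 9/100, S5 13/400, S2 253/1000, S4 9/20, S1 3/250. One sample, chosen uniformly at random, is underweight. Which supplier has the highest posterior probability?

S4

Since the prior is uniform, the posterior is proportional to the likelihood:
  S6: 0.09
  S5: 0.0325
  S2: 0.253
  S4: 0.45
  S1: 0.012
Total = 0.8375.
Largest term belongs to S4, so S4 is most probable.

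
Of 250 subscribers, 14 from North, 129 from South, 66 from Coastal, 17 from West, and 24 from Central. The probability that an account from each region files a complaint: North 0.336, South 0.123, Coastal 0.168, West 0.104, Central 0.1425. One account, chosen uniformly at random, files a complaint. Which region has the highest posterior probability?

Compute prior × likelihood for every hypothesis:
  North: 0.056 × 0.336 = 0.018816
  South: 0.516 × 0.123 = 0.063468
  Coastal: 0.264 × 0.168 = 0.044352
  West: 0.068 × 0.104 = 0.007072
  Central: 0.096 × 0.1425 = 0.01368
Total = 0.147388.
Largest term belongs to South, so South is most probable.

South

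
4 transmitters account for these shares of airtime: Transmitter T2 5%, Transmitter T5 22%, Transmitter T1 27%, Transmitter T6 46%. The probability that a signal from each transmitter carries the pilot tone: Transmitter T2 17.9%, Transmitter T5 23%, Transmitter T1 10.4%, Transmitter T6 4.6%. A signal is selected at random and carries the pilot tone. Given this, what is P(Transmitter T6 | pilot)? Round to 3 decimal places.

Prior × likelihood for each hypothesis:
  Transmitter T2: 0.05 × 0.179 = 0.00895
  Transmitter T5: 0.22 × 0.23 = 0.0506
  Transmitter T1: 0.27 × 0.104 = 0.02808
  Transmitter T6: 0.46 × 0.046 = 0.02116
Normalizing constant = 0.10879.
P(Transmitter T6 | evidence) = 0.02116 / 0.10879 ≈ 0.195.

0.195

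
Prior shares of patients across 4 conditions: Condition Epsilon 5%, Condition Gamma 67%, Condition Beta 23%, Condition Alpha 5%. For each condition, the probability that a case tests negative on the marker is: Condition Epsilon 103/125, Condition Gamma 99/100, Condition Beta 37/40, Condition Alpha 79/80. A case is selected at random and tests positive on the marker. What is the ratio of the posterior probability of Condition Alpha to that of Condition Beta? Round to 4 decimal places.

Taking complements, P(marker-positive | each) = Condition Epsilon 0.176, Condition Gamma 0.01, Condition Beta 0.075, Condition Alpha 0.0125.
Prior × likelihood for each hypothesis:
  Condition Epsilon: 0.05 × 0.176 = 0.0088
  Condition Gamma: 0.67 × 0.01 = 0.0067
  Condition Beta: 0.23 × 0.075 = 0.01725
  Condition Alpha: 0.05 × 0.0125 = 0.000625
Normalizing constant = 0.033375.
The ratio is 0.000625 / 0.01725 (the normalizer cancels) = 0.0362.

0.0362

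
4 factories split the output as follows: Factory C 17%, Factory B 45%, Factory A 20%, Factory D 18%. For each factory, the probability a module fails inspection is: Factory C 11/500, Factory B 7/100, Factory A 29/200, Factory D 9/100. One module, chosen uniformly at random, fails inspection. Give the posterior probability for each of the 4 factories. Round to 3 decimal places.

Prior × likelihood for each hypothesis:
  Factory C: 0.17 × 0.022 = 0.00374
  Factory B: 0.45 × 0.07 = 0.0315
  Factory A: 0.2 × 0.145 = 0.029
  Factory D: 0.18 × 0.09 = 0.0162
Sum = 0.08044.
P(Factory C | nonconforming) = 0.00374/0.08044 ≈ 0.046
P(Factory B | nonconforming) = 0.0315/0.08044 ≈ 0.392
P(Factory A | nonconforming) = 0.029/0.08044 ≈ 0.361
P(Factory D | nonconforming) = 0.0162/0.08044 ≈ 0.201
(Check: 0.046+0.392+0.361+0.201 = 1.000.)

Factory C 0.046, Factory B 0.392, Factory A 0.361, Factory D 0.201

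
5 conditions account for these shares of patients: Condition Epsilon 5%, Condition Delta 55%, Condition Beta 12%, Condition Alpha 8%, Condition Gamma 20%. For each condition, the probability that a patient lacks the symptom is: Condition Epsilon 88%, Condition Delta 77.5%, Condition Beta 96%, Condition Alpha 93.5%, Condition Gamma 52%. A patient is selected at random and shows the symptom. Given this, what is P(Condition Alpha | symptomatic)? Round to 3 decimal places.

Taking complements, P(symptomatic | each) = Condition Epsilon 0.12, Condition Delta 0.225, Condition Beta 0.04, Condition Alpha 0.065, Condition Gamma 0.48.
Compute prior × likelihood for every hypothesis:
  Condition Epsilon: 0.05 × 0.12 = 0.006
  Condition Delta: 0.55 × 0.225 = 0.12375
  Condition Beta: 0.12 × 0.04 = 0.0048
  Condition Alpha: 0.08 × 0.065 = 0.0052
  Condition Gamma: 0.2 × 0.48 = 0.096
Sum = 0.23575.
P(Condition Alpha | evidence) = 0.0052 / 0.23575 ≈ 0.022.

0.022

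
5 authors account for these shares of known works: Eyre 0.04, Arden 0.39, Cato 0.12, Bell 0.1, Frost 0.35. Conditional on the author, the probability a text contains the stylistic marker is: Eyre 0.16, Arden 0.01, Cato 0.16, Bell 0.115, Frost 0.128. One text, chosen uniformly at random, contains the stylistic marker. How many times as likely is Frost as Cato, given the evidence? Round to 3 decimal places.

Prior × likelihood for each hypothesis:
  Eyre: 0.04 × 0.16 = 0.0064
  Arden: 0.39 × 0.01 = 0.0039
  Cato: 0.12 × 0.16 = 0.0192
  Bell: 0.1 × 0.115 = 0.0115
  Frost: 0.35 × 0.128 = 0.0448
Total = 0.0858.
The ratio is 0.0448 / 0.0192 (the normalizer cancels) = 2.333.

2.333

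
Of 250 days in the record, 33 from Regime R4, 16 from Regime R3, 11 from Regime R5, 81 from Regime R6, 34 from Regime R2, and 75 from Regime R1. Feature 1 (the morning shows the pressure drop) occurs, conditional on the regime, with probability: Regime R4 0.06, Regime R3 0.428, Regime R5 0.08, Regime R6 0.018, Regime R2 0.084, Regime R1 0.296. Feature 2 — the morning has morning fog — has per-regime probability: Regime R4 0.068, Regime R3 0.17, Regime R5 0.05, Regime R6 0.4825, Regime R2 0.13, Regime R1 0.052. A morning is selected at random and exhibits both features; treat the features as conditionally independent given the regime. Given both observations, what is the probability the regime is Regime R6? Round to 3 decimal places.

Prior × likelihood for each hypothesis:
  Regime R4: 0.132 × 0.06 × 0.068 = 0.00053856
  Regime R3: 0.064 × 0.428 × 0.17 = 0.00465664
  Regime R5: 0.044 × 0.08 × 0.05 = 0.000176
  Regime R6: 0.324 × 0.018 × 0.4825 = 0.00281394
  Regime R2: 0.136 × 0.084 × 0.13 = 0.00148512
  Regime R1: 0.3 × 0.296 × 0.052 = 0.0046176
Normalizing constant = 0.01428786.
P(Regime R6 | evidence) = 0.00281394 / 0.01428786 ≈ 0.197.

0.197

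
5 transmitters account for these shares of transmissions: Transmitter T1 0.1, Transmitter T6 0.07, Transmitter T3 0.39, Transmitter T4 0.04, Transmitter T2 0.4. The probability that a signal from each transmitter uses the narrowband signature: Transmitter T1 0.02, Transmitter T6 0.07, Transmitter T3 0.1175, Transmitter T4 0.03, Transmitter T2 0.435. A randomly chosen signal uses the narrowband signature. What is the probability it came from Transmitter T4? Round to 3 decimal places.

0.005

By Bayes' rule, posterior ∝ prior × likelihood:
  Transmitter T1: 0.1 × 0.02 = 0.002
  Transmitter T6: 0.07 × 0.07 = 0.0049
  Transmitter T3: 0.39 × 0.1175 = 0.045825
  Transmitter T4: 0.04 × 0.03 = 0.0012
  Transmitter T2: 0.4 × 0.435 = 0.174
Sum = 0.227925.
P(Transmitter T4 | evidence) = 0.0012 / 0.227925 ≈ 0.005.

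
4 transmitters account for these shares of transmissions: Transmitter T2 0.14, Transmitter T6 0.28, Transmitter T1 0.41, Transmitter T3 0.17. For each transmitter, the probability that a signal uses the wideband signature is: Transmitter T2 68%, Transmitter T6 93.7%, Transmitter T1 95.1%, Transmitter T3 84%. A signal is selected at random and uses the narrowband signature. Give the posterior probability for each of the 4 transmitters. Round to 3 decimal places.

Transmitter T2 0.408, Transmitter T6 0.161, Transmitter T1 0.183, Transmitter T3 0.248

Taking complements, P(narrowband | each) = Transmitter T2 0.32, Transmitter T6 0.063, Transmitter T1 0.049, Transmitter T3 0.16.
By Bayes' rule, posterior ∝ prior × likelihood:
  Transmitter T2: 0.14 × 0.32 = 0.0448
  Transmitter T6: 0.28 × 0.063 = 0.01764
  Transmitter T1: 0.41 × 0.049 = 0.02009
  Transmitter T3: 0.17 × 0.16 = 0.0272
Sum = 0.10973.
P(Transmitter T2 | narrowband) = 0.0448/0.10973 ≈ 0.408
P(Transmitter T6 | narrowband) = 0.01764/0.10973 ≈ 0.161
P(Transmitter T1 | narrowband) = 0.02009/0.10973 ≈ 0.183
P(Transmitter T3 | narrowband) = 0.0272/0.10973 ≈ 0.248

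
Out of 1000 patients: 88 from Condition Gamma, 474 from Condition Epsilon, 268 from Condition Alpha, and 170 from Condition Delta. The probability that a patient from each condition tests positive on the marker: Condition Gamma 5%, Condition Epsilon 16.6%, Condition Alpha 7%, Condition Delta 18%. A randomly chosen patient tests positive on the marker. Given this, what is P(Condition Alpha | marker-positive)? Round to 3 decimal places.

Unnormalized posteriors (prior × likelihood):
  Condition Gamma: 0.088 × 0.05 = 0.0044
  Condition Epsilon: 0.474 × 0.166 = 0.078684
  Condition Alpha: 0.268 × 0.07 = 0.01876
  Condition Delta: 0.17 × 0.18 = 0.0306
Total = 0.132444.
P(Condition Alpha | evidence) = 0.01876 / 0.132444 ≈ 0.142.

0.142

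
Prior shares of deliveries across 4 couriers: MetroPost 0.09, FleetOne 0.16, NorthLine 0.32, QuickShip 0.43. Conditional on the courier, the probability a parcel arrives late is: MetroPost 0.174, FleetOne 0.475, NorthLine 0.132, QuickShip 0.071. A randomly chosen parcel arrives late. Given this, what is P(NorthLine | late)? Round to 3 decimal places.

By Bayes' rule, posterior ∝ prior × likelihood:
  MetroPost: 0.09 × 0.174 = 0.01566
  FleetOne: 0.16 × 0.475 = 0.076
  NorthLine: 0.32 × 0.132 = 0.04224
  QuickShip: 0.43 × 0.071 = 0.03053
Total = 0.16443.
P(NorthLine | evidence) = 0.04224 / 0.16443 ≈ 0.257.

0.257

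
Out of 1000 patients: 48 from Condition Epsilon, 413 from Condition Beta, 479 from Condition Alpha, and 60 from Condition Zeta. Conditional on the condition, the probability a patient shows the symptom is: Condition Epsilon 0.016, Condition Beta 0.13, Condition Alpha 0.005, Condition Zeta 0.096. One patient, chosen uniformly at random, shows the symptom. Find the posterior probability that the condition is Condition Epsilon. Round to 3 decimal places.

0.012

Unnormalized posteriors (prior × likelihood):
  Condition Epsilon: 0.048 × 0.016 = 0.000768
  Condition Beta: 0.413 × 0.13 = 0.05369
  Condition Alpha: 0.479 × 0.005 = 0.002395
  Condition Zeta: 0.06 × 0.096 = 0.00576
Sum = 0.062613.
P(Condition Epsilon | evidence) = 0.000768 / 0.062613 ≈ 0.012.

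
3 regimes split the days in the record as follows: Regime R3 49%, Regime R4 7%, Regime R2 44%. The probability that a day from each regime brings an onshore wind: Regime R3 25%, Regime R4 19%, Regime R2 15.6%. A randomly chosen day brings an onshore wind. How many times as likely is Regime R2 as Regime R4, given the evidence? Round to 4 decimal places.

5.1609

By Bayes' rule, posterior ∝ prior × likelihood:
  Regime R3: 0.49 × 0.25 = 0.1225
  Regime R4: 0.07 × 0.19 = 0.0133
  Regime R2: 0.44 × 0.156 = 0.06864
Sum = 0.20444.
The ratio is 0.06864 / 0.0133 (the normalizer cancels) = 5.1609.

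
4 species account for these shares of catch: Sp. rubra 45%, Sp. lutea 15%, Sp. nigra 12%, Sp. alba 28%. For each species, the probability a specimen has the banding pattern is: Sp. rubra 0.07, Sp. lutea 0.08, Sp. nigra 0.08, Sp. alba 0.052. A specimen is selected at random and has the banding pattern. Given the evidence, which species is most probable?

Sp. rubra

By Bayes' rule, posterior ∝ prior × likelihood:
  Sp. rubra: 0.45 × 0.07 = 0.0315
  Sp. lutea: 0.15 × 0.08 = 0.012
  Sp. nigra: 0.12 × 0.08 = 0.0096
  Sp. alba: 0.28 × 0.052 = 0.01456
Sum = 0.06766.
Largest term belongs to Sp. rubra, so Sp. rubra is most probable.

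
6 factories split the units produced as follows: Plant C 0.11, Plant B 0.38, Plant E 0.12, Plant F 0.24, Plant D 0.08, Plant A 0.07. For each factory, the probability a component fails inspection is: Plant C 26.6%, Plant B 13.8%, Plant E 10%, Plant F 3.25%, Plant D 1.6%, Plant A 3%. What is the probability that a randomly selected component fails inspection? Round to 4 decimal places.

Prior × likelihood for each hypothesis:
  Plant C: 0.11 × 0.266 = 0.02926
  Plant B: 0.38 × 0.138 = 0.05244
  Plant E: 0.12 × 0.1 = 0.012
  Plant F: 0.24 × 0.0325 = 0.0078
  Plant D: 0.08 × 0.016 = 0.00128
  Plant A: 0.07 × 0.03 = 0.0021
P(nonconforming) = 0.02926 + 0.05244 + 0.012 + 0.0078 + 0.00128 + 0.0021 = 0.10488 → 0.1049.

0.1049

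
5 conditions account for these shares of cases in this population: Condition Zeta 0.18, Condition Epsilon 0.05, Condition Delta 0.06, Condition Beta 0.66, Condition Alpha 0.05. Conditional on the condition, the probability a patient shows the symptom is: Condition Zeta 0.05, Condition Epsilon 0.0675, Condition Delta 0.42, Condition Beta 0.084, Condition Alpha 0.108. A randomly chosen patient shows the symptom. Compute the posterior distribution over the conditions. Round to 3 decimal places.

Compute prior × likelihood for every hypothesis:
  Condition Zeta: 0.18 × 0.05 = 0.009
  Condition Epsilon: 0.05 × 0.0675 = 0.003375
  Condition Delta: 0.06 × 0.42 = 0.0252
  Condition Beta: 0.66 × 0.084 = 0.05544
  Condition Alpha: 0.05 × 0.108 = 0.0054
Sum = 0.098415.
P(Condition Zeta | symptomatic) = 0.009/0.098415 ≈ 0.091
P(Condition Epsilon | symptomatic) = 0.003375/0.098415 ≈ 0.034
P(Condition Delta | symptomatic) = 0.0252/0.098415 ≈ 0.256
P(Condition Beta | symptomatic) = 0.05544/0.098415 ≈ 0.563
P(Condition Alpha | symptomatic) = 0.0054/0.098415 ≈ 0.055
(Check: 0.091+0.034+0.256+0.563+0.055 = 0.999.)

Condition Zeta 0.091, Condition Epsilon 0.034, Condition Delta 0.256, Condition Beta 0.563, Condition Alpha 0.055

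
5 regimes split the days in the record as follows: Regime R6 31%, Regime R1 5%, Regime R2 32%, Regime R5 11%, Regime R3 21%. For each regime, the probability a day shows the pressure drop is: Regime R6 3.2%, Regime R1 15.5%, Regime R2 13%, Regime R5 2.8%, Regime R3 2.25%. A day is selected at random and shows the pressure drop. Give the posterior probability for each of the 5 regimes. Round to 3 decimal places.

Regime R6 0.148, Regime R1 0.116, Regime R2 0.620, Regime R5 0.046, Regime R3 0.070

Compute prior × likelihood for every hypothesis:
  Regime R6: 0.31 × 0.032 = 0.00992
  Regime R1: 0.05 × 0.155 = 0.00775
  Regime R2: 0.32 × 0.13 = 0.0416
  Regime R5: 0.11 × 0.028 = 0.00308
  Regime R3: 0.21 × 0.0225 = 0.004725
Total = 0.067075.
P(Regime R6 | drop) = 0.00992/0.067075 ≈ 0.148
P(Regime R1 | drop) = 0.00775/0.067075 ≈ 0.116
P(Regime R2 | drop) = 0.0416/0.067075 ≈ 0.620
P(Regime R5 | drop) = 0.00308/0.067075 ≈ 0.046
P(Regime R3 | drop) = 0.004725/0.067075 ≈ 0.070
(Check: 0.148+0.116+0.620+0.046+0.070 = 1.000.)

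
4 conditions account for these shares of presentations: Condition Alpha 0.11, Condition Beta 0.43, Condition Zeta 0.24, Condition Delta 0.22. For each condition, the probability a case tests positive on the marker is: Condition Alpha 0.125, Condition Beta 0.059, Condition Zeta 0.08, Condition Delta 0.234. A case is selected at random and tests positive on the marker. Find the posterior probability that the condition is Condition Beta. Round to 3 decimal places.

By Bayes' rule, posterior ∝ prior × likelihood:
  Condition Alpha: 0.11 × 0.125 = 0.01375
  Condition Beta: 0.43 × 0.059 = 0.02537
  Condition Zeta: 0.24 × 0.08 = 0.0192
  Condition Delta: 0.22 × 0.234 = 0.05148
Sum = 0.1098.
P(Condition Beta | evidence) = 0.02537 / 0.1098 ≈ 0.231.

0.231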